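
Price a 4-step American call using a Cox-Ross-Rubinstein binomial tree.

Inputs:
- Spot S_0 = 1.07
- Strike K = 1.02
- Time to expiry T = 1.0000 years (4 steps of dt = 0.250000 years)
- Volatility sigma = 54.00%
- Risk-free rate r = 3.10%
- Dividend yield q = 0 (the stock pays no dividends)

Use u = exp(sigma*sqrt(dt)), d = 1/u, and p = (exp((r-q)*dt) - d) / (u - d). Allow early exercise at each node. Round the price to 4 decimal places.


dt = T/N = 0.250000
u = exp(sigma*sqrt(dt)) = 1.309964; d = 1/u = 0.763379
p = (exp((r-q)*dt) - d) / (u - d) = 0.447141
Discount per step: exp(-r*dt) = 0.992280
Stock lattice S(k, i) with i counting down-moves:
  k=0: S(0,0) = 1.0700
  k=1: S(1,0) = 1.4017; S(1,1) = 0.8168
  k=2: S(2,0) = 1.8361; S(2,1) = 1.0700; S(2,2) = 0.6235
  k=3: S(3,0) = 2.4053; S(3,1) = 1.4017; S(3,2) = 0.8168; S(3,3) = 0.4760
  k=4: S(4,0) = 3.1508; S(4,1) = 1.8361; S(4,2) = 1.0700; S(4,3) = 0.6235; S(4,4) = 0.3634
Terminal payoffs V(N, i) = max(S_T - K, 0):
  V(4,0) = 2.130807; V(4,1) = 0.816127; V(4,2) = 0.050000; V(4,3) = 0.000000; V(4,4) = 0.000000
Backward induction: V(k, i) = exp(-r*dt) * [p * V(k+1, i) + (1-p) * V(k+1, i+1)]; then take max(V_cont, immediate exercise) for American.
  V(3,0) = exp(-r*dt) * [p*2.130807 + (1-p)*0.816127] = 1.393136; exercise = 1.385262; V(3,0) = max -> 1.393136
  V(3,1) = exp(-r*dt) * [p*0.816127 + (1-p)*0.050000] = 0.389536; exercise = 0.381662; V(3,1) = max -> 0.389536
  V(3,2) = exp(-r*dt) * [p*0.050000 + (1-p)*0.000000] = 0.022184; exercise = 0.000000; V(3,2) = max -> 0.022184
  V(3,3) = exp(-r*dt) * [p*0.000000 + (1-p)*0.000000] = 0.000000; exercise = 0.000000; V(3,3) = max -> 0.000000
  V(2,0) = exp(-r*dt) * [p*1.393136 + (1-p)*0.389536] = 0.831815; exercise = 0.816127; V(2,0) = max -> 0.831815
  V(2,1) = exp(-r*dt) * [p*0.389536 + (1-p)*0.022184] = 0.185003; exercise = 0.050000; V(2,1) = max -> 0.185003
  V(2,2) = exp(-r*dt) * [p*0.022184 + (1-p)*0.000000] = 0.009843; exercise = 0.000000; V(2,2) = max -> 0.009843
  V(1,0) = exp(-r*dt) * [p*0.831815 + (1-p)*0.185003] = 0.470559; exercise = 0.381662; V(1,0) = max -> 0.470559
  V(1,1) = exp(-r*dt) * [p*0.185003 + (1-p)*0.009843] = 0.087484; exercise = 0.000000; V(1,1) = max -> 0.087484
  V(0,0) = exp(-r*dt) * [p*0.470559 + (1-p)*0.087484] = 0.256775; exercise = 0.050000; V(0,0) = max -> 0.256775

Answer: Price = V(0,0) = 0.2568


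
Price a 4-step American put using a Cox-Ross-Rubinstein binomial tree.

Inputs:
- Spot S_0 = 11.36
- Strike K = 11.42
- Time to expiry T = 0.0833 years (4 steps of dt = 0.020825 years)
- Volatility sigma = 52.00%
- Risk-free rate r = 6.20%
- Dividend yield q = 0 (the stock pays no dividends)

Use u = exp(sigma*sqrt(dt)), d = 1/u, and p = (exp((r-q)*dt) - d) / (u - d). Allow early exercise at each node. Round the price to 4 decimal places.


Answer: Price = V(0,0) = 0.6615

Derivation:
dt = T/N = 0.020825
u = exp(sigma*sqrt(dt)) = 1.077928; d = 1/u = 0.927706
p = (exp((r-q)*dt) - d) / (u - d) = 0.489849
Discount per step: exp(-r*dt) = 0.998710
Stock lattice S(k, i) with i counting down-moves:
  k=0: S(0,0) = 11.3600
  k=1: S(1,0) = 12.2453; S(1,1) = 10.5387
  k=2: S(2,0) = 13.1995; S(2,1) = 11.3600; S(2,2) = 9.7769
  k=3: S(3,0) = 14.2281; S(3,1) = 12.2453; S(3,2) = 10.5387; S(3,3) = 9.0700
  k=4: S(4,0) = 15.3369; S(4,1) = 13.1995; S(4,2) = 11.3600; S(4,3) = 9.7769; S(4,4) = 8.4143
Terminal payoffs V(N, i) = max(K - S_T, 0):
  V(4,0) = 0.000000; V(4,1) = 0.000000; V(4,2) = 0.060000; V(4,3) = 1.643150; V(4,4) = 3.005669
Backward induction: V(k, i) = exp(-r*dt) * [p * V(k+1, i) + (1-p) * V(k+1, i+1)]; then take max(V_cont, immediate exercise) for American.
  V(3,0) = exp(-r*dt) * [p*0.000000 + (1-p)*0.000000] = 0.000000; exercise = 0.000000; V(3,0) = max -> 0.000000
  V(3,1) = exp(-r*dt) * [p*0.000000 + (1-p)*0.060000] = 0.030570; exercise = 0.000000; V(3,1) = max -> 0.030570
  V(3,2) = exp(-r*dt) * [p*0.060000 + (1-p)*1.643150] = 0.866526; exercise = 0.881261; V(3,2) = max -> 0.881261
  V(3,3) = exp(-r*dt) * [p*1.643150 + (1-p)*3.005669] = 2.335223; exercise = 2.349958; V(3,3) = max -> 2.349958
  V(2,0) = exp(-r*dt) * [p*0.000000 + (1-p)*0.030570] = 0.015575; exercise = 0.000000; V(2,0) = max -> 0.015575
  V(2,1) = exp(-r*dt) * [p*0.030570 + (1-p)*0.881261] = 0.463951; exercise = 0.060000; V(2,1) = max -> 0.463951
  V(2,2) = exp(-r*dt) * [p*0.881261 + (1-p)*2.349958] = 1.628414; exercise = 1.643150; V(2,2) = max -> 1.643150
  V(1,0) = exp(-r*dt) * [p*0.015575 + (1-p)*0.463951] = 0.243999; exercise = 0.000000; V(1,0) = max -> 0.243999
  V(1,1) = exp(-r*dt) * [p*0.463951 + (1-p)*1.643150] = 1.064145; exercise = 0.881261; V(1,1) = max -> 1.064145
  V(0,0) = exp(-r*dt) * [p*0.243999 + (1-p)*1.064145] = 0.661543; exercise = 0.060000; V(0,0) = max -> 0.661543


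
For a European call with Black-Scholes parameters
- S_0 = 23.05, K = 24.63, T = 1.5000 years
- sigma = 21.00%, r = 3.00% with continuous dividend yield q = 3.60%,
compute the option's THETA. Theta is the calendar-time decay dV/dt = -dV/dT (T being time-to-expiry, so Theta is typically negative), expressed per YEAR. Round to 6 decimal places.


Answer: Theta = -0.632961

Derivation:
d1 = -0.1641719671; d2 = -0.4213683901
phi(d1) = 0.3936021110; exp(-qT) = 0.9474321065; exp(-rT) = 0.9559974818
Theta = -S*exp(-qT)*phi(d1)*sigma/(2*sqrt(T)) - r*K*exp(-rT)*N(d2) + q*S*exp(-qT)*N(d1)
N(d1) = 0.4347978843; N(d2) = 0.3367430488; sqrt(T) = 1.2247448714
Term 1 = -23.0500 * 0.9474321065 * 0.3936021110 * 0.2100 / (2 * 1.2247448714) = -0.7369196145
Term 2 = -0.0300 * 24.6300 * 0.9559974818 * 0.3367430488 = -0.2378707569
Term 3 = 0.0360 * 23.0500 * 0.9474321065 * 0.4347978843 = 0.3418290363
Theta = -0.7369196145 + (-0.2378707569) + (0.3418290363) = -0.632961


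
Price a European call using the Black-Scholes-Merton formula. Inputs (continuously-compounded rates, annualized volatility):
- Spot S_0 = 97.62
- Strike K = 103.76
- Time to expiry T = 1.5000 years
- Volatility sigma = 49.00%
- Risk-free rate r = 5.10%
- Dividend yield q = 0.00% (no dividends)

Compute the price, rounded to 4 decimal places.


d1 = (ln(S/K) + (r - q + 0.5*sigma^2) * T) / (sigma * sqrt(T)) = 0.32589353
d2 = d1 - sigma * sqrt(T) = -0.27423146
exp(-rT) = 0.92635291; exp(-qT) = 1.00000000
C = S_0 * exp(-qT) * N(d1) - K * exp(-rT) * N(d2)
N(d1) = 0.62774754; N(d2) = 0.39195338
C = 97.6200 * 1.00000000 * 0.62774754 - 103.7600 * 0.92635291 * 0.39195338 = 23.6068

Answer: Price = 23.6068


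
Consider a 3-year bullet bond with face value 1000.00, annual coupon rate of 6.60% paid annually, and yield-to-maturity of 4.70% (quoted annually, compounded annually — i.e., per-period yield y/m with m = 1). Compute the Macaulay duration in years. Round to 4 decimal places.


Answer: Macaulay duration = 2.8229 years

Derivation:
Coupon per period c = face * coupon_rate / m = 66.000000
Periods per year m = 1; per-period yield y/m = 0.047000
Number of cashflows N = 3
Cashflows (t years, CF_t, discount factor 1/(1+y/m)^(m*t), PV):
  t = 1.0000: CF_t = 66.000000, DF = 0.955110, PV = 63.037249
  t = 2.0000: CF_t = 66.000000, DF = 0.912235, PV = 60.207497
  t = 3.0000: CF_t = 1066.000000, DF = 0.871284, PV = 928.789206
Price P = sum_t PV_t = 1052.033952
Macaulay numerator sum_t t * PV_t:
  t * PV_t at t = 1.0000: 63.037249
  t * PV_t at t = 2.0000: 120.414994
  t * PV_t at t = 3.0000: 2786.367619
Macaulay duration D = (sum_t t * PV_t) / P = 2969.819862 / 1052.033952 = 2.822932


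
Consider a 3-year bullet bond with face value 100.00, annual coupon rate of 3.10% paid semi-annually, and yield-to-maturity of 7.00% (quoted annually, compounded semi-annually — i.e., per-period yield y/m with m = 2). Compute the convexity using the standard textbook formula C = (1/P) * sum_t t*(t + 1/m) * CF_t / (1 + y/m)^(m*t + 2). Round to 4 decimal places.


Coupon per period c = face * coupon_rate / m = 1.550000
Periods per year m = 2; per-period yield y/m = 0.035000
Number of cashflows N = 6
Cashflows (t years, CF_t, discount factor 1/(1+y/m)^(m*t), PV):
  t = 0.5000: CF_t = 1.550000, DF = 0.966184, PV = 1.497585
  t = 1.0000: CF_t = 1.550000, DF = 0.933511, PV = 1.446942
  t = 1.5000: CF_t = 1.550000, DF = 0.901943, PV = 1.398011
  t = 2.0000: CF_t = 1.550000, DF = 0.871442, PV = 1.350735
  t = 2.5000: CF_t = 1.550000, DF = 0.841973, PV = 1.305058
  t = 3.0000: CF_t = 101.550000, DF = 0.813501, PV = 82.610990
Price P = sum_t PV_t = 89.609322
Convexity numerator sum_t t*(t + 1/m) * CF_t / (1+y/m)^(m*t + 2):
  t = 0.5000: term = 0.699006
  t = 1.0000: term = 2.026103
  t = 1.5000: term = 3.915175
  t = 2.0000: term = 6.304630
  t = 2.5000: term = 9.137145
  t = 3.0000: term = 809.741557
Convexity = (1/P) * sum = 831.823616 / 89.609322 = 9.282780

Answer: Convexity = 9.2828


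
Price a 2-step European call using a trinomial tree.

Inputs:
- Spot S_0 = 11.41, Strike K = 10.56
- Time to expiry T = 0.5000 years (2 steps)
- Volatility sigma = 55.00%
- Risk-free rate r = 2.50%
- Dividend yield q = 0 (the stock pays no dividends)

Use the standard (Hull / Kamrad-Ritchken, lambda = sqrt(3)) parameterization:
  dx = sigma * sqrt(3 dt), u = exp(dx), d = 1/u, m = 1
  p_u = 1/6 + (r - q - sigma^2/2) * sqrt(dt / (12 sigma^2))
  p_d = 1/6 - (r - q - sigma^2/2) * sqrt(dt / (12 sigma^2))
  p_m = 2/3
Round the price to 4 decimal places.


Answer: Price = V(0,0) = 2.1264

Derivation:
dt = T/N = 0.250000; dx = sigma*sqrt(3*dt) = 0.476314
u = exp(dx) = 1.610128; d = 1/u = 0.621068
p_u = 0.133535, p_m = 0.666667, p_d = 0.199799
Discount per step: exp(-r*dt) = 0.993769
Stock lattice S(k, j) with j the centered position index:
  k=0: S(0,+0) = 11.4100
  k=1: S(1,-1) = 7.0864; S(1,+0) = 11.4100; S(1,+1) = 18.3716
  k=2: S(2,-2) = 4.4011; S(2,-1) = 7.0864; S(2,+0) = 11.4100; S(2,+1) = 18.3716; S(2,+2) = 29.5806
Terminal payoffs V(N, j) = max(S_T - K, 0):
  V(2,-2) = 0.000000; V(2,-1) = 0.000000; V(2,+0) = 0.850000; V(2,+1) = 7.811566; V(2,+2) = 19.020581
Backward induction: V(k, j) = exp(-r*dt) * [p_u * V(k+1, j+1) + p_m * V(k+1, j) + p_d * V(k+1, j-1)]
  V(1,-1) = exp(-r*dt) * [p_u*0.850000 + p_m*0.000000 + p_d*0.000000] = 0.112797
  V(1,+0) = exp(-r*dt) * [p_u*7.811566 + p_m*0.850000 + p_d*0.000000] = 1.599751
  V(1,+1) = exp(-r*dt) * [p_u*19.020581 + p_m*7.811566 + p_d*0.850000] = 7.868116
  V(0,+0) = exp(-r*dt) * [p_u*7.868116 + p_m*1.599751 + p_d*0.112797] = 2.126372


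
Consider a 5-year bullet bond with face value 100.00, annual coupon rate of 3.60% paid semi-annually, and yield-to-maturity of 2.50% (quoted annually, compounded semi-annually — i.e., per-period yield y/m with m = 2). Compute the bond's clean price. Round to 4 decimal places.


Coupon per period c = face * coupon_rate / m = 1.800000
Periods per year m = 2; per-period yield y/m = 0.012500
Number of cashflows N = 10
Cashflows (t years, CF_t, discount factor 1/(1+y/m)^(m*t), PV):
  t = 0.5000: CF_t = 1.800000, DF = 0.987654, PV = 1.777778
  t = 1.0000: CF_t = 1.800000, DF = 0.975461, PV = 1.755830
  t = 1.5000: CF_t = 1.800000, DF = 0.963418, PV = 1.734153
  t = 2.0000: CF_t = 1.800000, DF = 0.951524, PV = 1.712744
  t = 2.5000: CF_t = 1.800000, DF = 0.939777, PV = 1.691599
  t = 3.0000: CF_t = 1.800000, DF = 0.928175, PV = 1.670715
  t = 3.5000: CF_t = 1.800000, DF = 0.916716, PV = 1.650089
  t = 4.0000: CF_t = 1.800000, DF = 0.905398, PV = 1.629717
  t = 4.5000: CF_t = 1.800000, DF = 0.894221, PV = 1.609597
  t = 5.0000: CF_t = 101.800000, DF = 0.883181, PV = 89.907818
Price P = sum_t PV_t = 105.140039

Answer: Price = 105.1400


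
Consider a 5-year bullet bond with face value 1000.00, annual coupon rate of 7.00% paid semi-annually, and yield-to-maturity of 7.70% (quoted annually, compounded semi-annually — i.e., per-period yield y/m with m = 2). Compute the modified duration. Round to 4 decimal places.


Coupon per period c = face * coupon_rate / m = 35.000000
Periods per year m = 2; per-period yield y/m = 0.038500
Number of cashflows N = 10
Cashflows (t years, CF_t, discount factor 1/(1+y/m)^(m*t), PV):
  t = 0.5000: CF_t = 35.000000, DF = 0.962927, PV = 33.702455
  t = 1.0000: CF_t = 35.000000, DF = 0.927229, PV = 32.453014
  t = 1.5000: CF_t = 35.000000, DF = 0.892854, PV = 31.249894
  t = 2.0000: CF_t = 35.000000, DF = 0.859754, PV = 30.091376
  t = 2.5000: CF_t = 35.000000, DF = 0.827880, PV = 28.975807
  t = 3.0000: CF_t = 35.000000, DF = 0.797188, PV = 27.901596
  t = 3.5000: CF_t = 35.000000, DF = 0.767635, PV = 26.867208
  t = 4.0000: CF_t = 35.000000, DF = 0.739176, PV = 25.871168
  t = 4.5000: CF_t = 35.000000, DF = 0.711773, PV = 24.912054
  t = 5.0000: CF_t = 1035.000000, DF = 0.685386, PV = 709.374122
Price P = sum_t PV_t = 971.398693
First compute Macaulay numerator sum_t t * PV_t:
  t * PV_t at t = 0.5000: 16.851228
  t * PV_t at t = 1.0000: 32.453014
  t * PV_t at t = 1.5000: 46.874840
  t * PV_t at t = 2.0000: 60.182751
  t * PV_t at t = 2.5000: 72.439517
  t * PV_t at t = 3.0000: 83.704787
  t * PV_t at t = 3.5000: 94.035228
  t * PV_t at t = 4.0000: 103.484672
  t * PV_t at t = 4.5000: 112.104243
  t * PV_t at t = 5.0000: 3546.870608
Macaulay duration D = 4169.000889 / 971.398693 = 4.291751
Modified duration = D / (1 + y/m) = 4.291751 / (1 + 0.038500) = 4.132644

Answer: Modified duration = 4.1326


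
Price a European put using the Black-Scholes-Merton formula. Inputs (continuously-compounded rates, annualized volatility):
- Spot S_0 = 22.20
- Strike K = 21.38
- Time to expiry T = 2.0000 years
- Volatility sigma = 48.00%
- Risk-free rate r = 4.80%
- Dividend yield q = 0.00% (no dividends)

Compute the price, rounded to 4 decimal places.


d1 = (ln(S/K) + (r - q + 0.5*sigma^2) * T) / (sigma * sqrt(T)) = 0.53627624
d2 = d1 - sigma * sqrt(T) = -0.14254627
exp(-rT) = 0.90846402; exp(-qT) = 1.00000000
P = K * exp(-rT) * N(-d2) - S_0 * exp(-qT) * N(-d1)
N(-d1) = 0.29588382; N(-d2) = 0.55667573
P = 21.3800 * 0.90846402 * 0.55667573 - 22.2000 * 1.00000000 * 0.29588382 = 4.2437

Answer: Price = 4.2437


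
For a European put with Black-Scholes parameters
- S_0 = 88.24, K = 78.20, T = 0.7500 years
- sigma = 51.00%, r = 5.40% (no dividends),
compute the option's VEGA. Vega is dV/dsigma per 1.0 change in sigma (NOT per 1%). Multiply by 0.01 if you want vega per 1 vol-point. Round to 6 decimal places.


Answer: Vega = 25.676402

Derivation:
d1 = 0.5860178304; d2 = 0.1443448745
phi(d1) = 0.3359990380; exp(-qT) = 1.0000000000; exp(-rT) = 0.9603091645
Vega = S * exp(-qT) * phi(d1) * sqrt(T) = 88.2400 * 1.0000000000 * 0.3359990380 * 0.8660254038 = 25.676402


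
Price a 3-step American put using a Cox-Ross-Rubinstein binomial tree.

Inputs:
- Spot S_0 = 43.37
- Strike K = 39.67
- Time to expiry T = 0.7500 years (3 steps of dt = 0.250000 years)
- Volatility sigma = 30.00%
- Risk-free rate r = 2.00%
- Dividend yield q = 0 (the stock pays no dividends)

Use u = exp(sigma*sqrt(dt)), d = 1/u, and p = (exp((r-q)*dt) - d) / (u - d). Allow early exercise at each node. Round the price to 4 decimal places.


Answer: Price = V(0,0) = 2.6243

Derivation:
dt = T/N = 0.250000
u = exp(sigma*sqrt(dt)) = 1.161834; d = 1/u = 0.860708
p = (exp((r-q)*dt) - d) / (u - d) = 0.479216
Discount per step: exp(-r*dt) = 0.995012
Stock lattice S(k, i) with i counting down-moves:
  k=0: S(0,0) = 43.3700
  k=1: S(1,0) = 50.3888; S(1,1) = 37.3289
  k=2: S(2,0) = 58.5434; S(2,1) = 43.3700; S(2,2) = 32.1293
  k=3: S(3,0) = 68.0177; S(3,1) = 50.3888; S(3,2) = 37.3289; S(3,3) = 27.6539
Terminal payoffs V(N, i) = max(K - S_T, 0):
  V(3,0) = 0.000000; V(3,1) = 0.000000; V(3,2) = 2.341095; V(3,3) = 12.016067
Backward induction: V(k, i) = exp(-r*dt) * [p * V(k+1, i) + (1-p) * V(k+1, i+1)]; then take max(V_cont, immediate exercise) for American.
  V(2,0) = exp(-r*dt) * [p*0.000000 + (1-p)*0.000000] = 0.000000; exercise = 0.000000; V(2,0) = max -> 0.000000
  V(2,1) = exp(-r*dt) * [p*0.000000 + (1-p)*2.341095] = 1.213124; exercise = 0.000000; V(2,1) = max -> 1.213124
  V(2,2) = exp(-r*dt) * [p*2.341095 + (1-p)*12.016067] = 7.342859; exercise = 7.540714; V(2,2) = max -> 7.540714
  V(1,0) = exp(-r*dt) * [p*0.000000 + (1-p)*1.213124] = 0.628624; exercise = 0.000000; V(1,0) = max -> 0.628624
  V(1,1) = exp(-r*dt) * [p*1.213124 + (1-p)*7.540714] = 4.485945; exercise = 2.341095; V(1,1) = max -> 4.485945
  V(0,0) = exp(-r*dt) * [p*0.628624 + (1-p)*4.485945] = 2.624301; exercise = 0.000000; V(0,0) = max -> 2.624301


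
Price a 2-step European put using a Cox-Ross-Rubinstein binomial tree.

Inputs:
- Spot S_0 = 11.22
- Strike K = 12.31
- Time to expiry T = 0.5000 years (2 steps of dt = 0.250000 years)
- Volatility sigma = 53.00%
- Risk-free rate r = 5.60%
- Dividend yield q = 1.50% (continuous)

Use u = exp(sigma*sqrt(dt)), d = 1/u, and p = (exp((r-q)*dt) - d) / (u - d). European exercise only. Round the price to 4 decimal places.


dt = T/N = 0.250000
u = exp(sigma*sqrt(dt)) = 1.303431; d = 1/u = 0.767206
p = (exp((r-q)*dt) - d) / (u - d) = 0.453348
Discount per step: exp(-r*dt) = 0.986098
Stock lattice S(k, i) with i counting down-moves:
  k=0: S(0,0) = 11.2200
  k=1: S(1,0) = 14.6245; S(1,1) = 8.6081
  k=2: S(2,0) = 19.0620; S(2,1) = 11.2200; S(2,2) = 6.6041
Terminal payoffs V(N, i) = max(K - S_T, 0):
  V(2,0) = 0.000000; V(2,1) = 1.090000; V(2,2) = 5.705852
Backward induction: V(k, i) = exp(-r*dt) * [p * V(k+1, i) + (1-p) * V(k+1, i+1)].
  V(1,0) = exp(-r*dt) * [p*0.000000 + (1-p)*1.090000] = 0.587566
  V(1,1) = exp(-r*dt) * [p*1.090000 + (1-p)*5.705852] = 3.563030
  V(0,0) = exp(-r*dt) * [p*0.587566 + (1-p)*3.563030] = 2.183327

Answer: Price = V(0,0) = 2.1833


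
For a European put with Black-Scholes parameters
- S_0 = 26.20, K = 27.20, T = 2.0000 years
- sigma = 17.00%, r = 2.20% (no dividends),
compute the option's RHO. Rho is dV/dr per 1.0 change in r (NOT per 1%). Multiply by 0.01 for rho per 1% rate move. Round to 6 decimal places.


d1 = 0.1474211051; d2 = -0.0929952005
phi(d1) = 0.3946306462; exp(-qT) = 1.0000000000; exp(-rT) = 0.9569539575
N(-d2) = 0.5370463129
Rho = -K*T*exp(-rT)*N(-d2) = -27.2000 * 2.0000 * 0.9569539575 * 0.5370463129 = -27.957716

Answer: Rho = -27.957716


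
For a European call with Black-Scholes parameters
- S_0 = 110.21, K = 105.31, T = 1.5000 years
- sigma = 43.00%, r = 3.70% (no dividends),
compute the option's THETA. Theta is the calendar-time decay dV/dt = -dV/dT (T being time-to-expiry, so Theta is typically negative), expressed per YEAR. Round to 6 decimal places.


Answer: Theta = -8.697042

Derivation:
d1 = 0.4550625118; d2 = -0.0715777829
phi(d1) = 0.3597019605; exp(-qT) = 1.0000000000; exp(-rT) = 0.9460120237
Theta = -S*exp(-qT)*phi(d1)*sigma/(2*sqrt(T)) - r*K*exp(-rT)*N(d2) + q*S*exp(-qT)*N(d1)
N(d1) = 0.6754678665; N(d2) = 0.4714689607; sqrt(T) = 1.2247448714
Term 1 = -110.2100 * 1.0000000000 * 0.3597019605 * 0.4300 / (2 * 1.2247448714) = -6.9591570525
Term 2 = -0.0370 * 105.3100 * 0.9460120237 * 0.4714689607 = -1.7378852579
Term 3 = 0 (no dividend yield, q = 0)
Theta = -6.9591570525 + (-1.7378852579) + (0.0000000000) = -8.697042


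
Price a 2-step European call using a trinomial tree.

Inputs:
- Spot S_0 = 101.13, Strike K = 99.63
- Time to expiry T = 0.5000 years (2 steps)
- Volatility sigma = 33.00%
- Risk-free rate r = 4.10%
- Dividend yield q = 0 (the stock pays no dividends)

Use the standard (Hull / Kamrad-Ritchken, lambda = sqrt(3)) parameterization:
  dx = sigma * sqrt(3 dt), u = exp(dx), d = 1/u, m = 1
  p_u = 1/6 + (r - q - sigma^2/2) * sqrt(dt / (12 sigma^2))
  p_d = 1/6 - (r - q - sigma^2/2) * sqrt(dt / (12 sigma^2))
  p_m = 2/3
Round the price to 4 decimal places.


dt = T/N = 0.250000; dx = sigma*sqrt(3*dt) = 0.285788
u = exp(dx) = 1.330811; d = 1/u = 0.751422
p_u = 0.160784, p_m = 0.666667, p_d = 0.172550
Discount per step: exp(-r*dt) = 0.989802
Stock lattice S(k, j) with j the centered position index:
  k=0: S(0,+0) = 101.1300
  k=1: S(1,-1) = 75.9913; S(1,+0) = 101.1300; S(1,+1) = 134.5849
  k=2: S(2,-2) = 57.1015; S(2,-1) = 75.9913; S(2,+0) = 101.1300; S(2,+1) = 134.5849; S(2,+2) = 179.1070
Terminal payoffs V(N, j) = max(S_T - K, 0):
  V(2,-2) = 0.000000; V(2,-1) = 0.000000; V(2,+0) = 1.500000; V(2,+1) = 34.954897; V(2,+2) = 79.477034
Backward induction: V(k, j) = exp(-r*dt) * [p_u * V(k+1, j+1) + p_m * V(k+1, j) + p_d * V(k+1, j-1)]
  V(1,-1) = exp(-r*dt) * [p_u*1.500000 + p_m*0.000000 + p_d*0.000000] = 0.238716
  V(1,+0) = exp(-r*dt) * [p_u*34.954897 + p_m*1.500000 + p_d*0.000000] = 6.552671
  V(1,+1) = exp(-r*dt) * [p_u*79.477034 + p_m*34.954897 + p_d*1.500000] = 35.970120
  V(0,+0) = exp(-r*dt) * [p_u*35.970120 + p_m*6.552671 + p_d*0.238716] = 10.089106

Answer: Price = V(0,0) = 10.0891


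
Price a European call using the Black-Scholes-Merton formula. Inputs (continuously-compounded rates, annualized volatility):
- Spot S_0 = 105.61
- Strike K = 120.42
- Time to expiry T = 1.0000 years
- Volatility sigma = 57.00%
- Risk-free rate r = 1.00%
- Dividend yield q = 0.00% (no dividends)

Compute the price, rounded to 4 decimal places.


d1 = (ln(S/K) + (r - q + 0.5*sigma^2) * T) / (sigma * sqrt(T)) = 0.07231128
d2 = d1 - sigma * sqrt(T) = -0.49768872
exp(-rT) = 0.99004983; exp(-qT) = 1.00000000
C = S_0 * exp(-qT) * N(d1) - K * exp(-rT) * N(d2)
N(d1) = 0.52882291; N(d2) = 0.30935173
C = 105.6100 * 1.00000000 * 0.52882291 - 120.4200 * 0.99004983 * 0.30935173 = 18.9675

Answer: Price = 18.9675


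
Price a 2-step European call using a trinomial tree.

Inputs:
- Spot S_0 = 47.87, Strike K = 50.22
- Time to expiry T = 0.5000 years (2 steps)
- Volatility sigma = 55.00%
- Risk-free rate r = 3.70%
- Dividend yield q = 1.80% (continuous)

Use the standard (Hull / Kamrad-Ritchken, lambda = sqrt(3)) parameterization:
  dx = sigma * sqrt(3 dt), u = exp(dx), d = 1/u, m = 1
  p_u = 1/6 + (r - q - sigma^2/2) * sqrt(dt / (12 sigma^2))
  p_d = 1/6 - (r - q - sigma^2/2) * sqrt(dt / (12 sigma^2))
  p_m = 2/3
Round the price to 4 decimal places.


Answer: Price = V(0,0) = 5.9017

Derivation:
dt = T/N = 0.250000; dx = sigma*sqrt(3*dt) = 0.476314
u = exp(dx) = 1.610128; d = 1/u = 0.621068
p_u = 0.131960, p_m = 0.666667, p_d = 0.201373
Discount per step: exp(-r*dt) = 0.990793
Stock lattice S(k, j) with j the centered position index:
  k=0: S(0,+0) = 47.8700
  k=1: S(1,-1) = 29.7305; S(1,+0) = 47.8700; S(1,+1) = 77.0768
  k=2: S(2,-2) = 18.4647; S(2,-1) = 29.7305; S(2,+0) = 47.8700; S(2,+1) = 77.0768; S(2,+2) = 124.1036
Terminal payoffs V(N, j) = max(S_T - K, 0):
  V(2,-2) = 0.000000; V(2,-1) = 0.000000; V(2,+0) = 0.000000; V(2,+1) = 26.856850; V(2,+2) = 73.883631
Backward induction: V(k, j) = exp(-r*dt) * [p_u * V(k+1, j+1) + p_m * V(k+1, j) + p_d * V(k+1, j-1)]
  V(1,-1) = exp(-r*dt) * [p_u*0.000000 + p_m*0.000000 + p_d*0.000000] = 0.000000
  V(1,+0) = exp(-r*dt) * [p_u*26.856850 + p_m*0.000000 + p_d*0.000000] = 3.511400
  V(1,+1) = exp(-r*dt) * [p_u*73.883631 + p_m*26.856850 + p_d*0.000000] = 27.399631
  V(0,+0) = exp(-r*dt) * [p_u*27.399631 + p_m*3.511400 + p_d*0.000000] = 5.901745


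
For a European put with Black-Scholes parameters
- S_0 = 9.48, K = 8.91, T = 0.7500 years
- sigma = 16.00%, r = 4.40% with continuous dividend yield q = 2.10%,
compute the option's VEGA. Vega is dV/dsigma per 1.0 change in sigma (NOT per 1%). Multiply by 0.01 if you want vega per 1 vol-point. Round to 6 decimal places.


Answer: Vega = 2.624858

Derivation:
d1 = 0.6412923512; d2 = 0.5027282866
phi(d1) = 0.3247932435; exp(-qT) = 0.9843733826; exp(-rT) = 0.9675385596
Vega = S * exp(-qT) * phi(d1) * sqrt(T) = 9.4800 * 0.9843733826 * 0.3247932435 * 0.8660254038 = 2.624858


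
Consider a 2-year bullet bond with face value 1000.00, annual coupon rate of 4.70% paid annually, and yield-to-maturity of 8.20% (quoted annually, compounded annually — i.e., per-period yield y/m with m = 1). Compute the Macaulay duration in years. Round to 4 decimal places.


Answer: Macaulay duration = 1.9537 years

Derivation:
Coupon per period c = face * coupon_rate / m = 47.000000
Periods per year m = 1; per-period yield y/m = 0.082000
Number of cashflows N = 2
Cashflows (t years, CF_t, discount factor 1/(1+y/m)^(m*t), PV):
  t = 1.0000: CF_t = 47.000000, DF = 0.924214, PV = 43.438078
  t = 2.0000: CF_t = 1047.000000, DF = 0.854172, PV = 894.318388
Price P = sum_t PV_t = 937.756465
Macaulay numerator sum_t t * PV_t:
  t * PV_t at t = 1.0000: 43.438078
  t * PV_t at t = 2.0000: 1788.636775
Macaulay duration D = (sum_t t * PV_t) / P = 1832.074853 / 937.756465 = 1.953679


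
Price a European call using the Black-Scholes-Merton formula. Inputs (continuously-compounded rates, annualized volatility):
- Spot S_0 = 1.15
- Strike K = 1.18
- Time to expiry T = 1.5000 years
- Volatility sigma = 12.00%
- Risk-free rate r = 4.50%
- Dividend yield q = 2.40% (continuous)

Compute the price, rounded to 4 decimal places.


d1 = (ln(S/K) + (r - q + 0.5*sigma^2) * T) / (sigma * sqrt(T)) = 0.11259150
d2 = d1 - sigma * sqrt(T) = -0.03437788
exp(-rT) = 0.93472772; exp(-qT) = 0.96464029
C = S_0 * exp(-qT) * N(d1) - K * exp(-rT) * N(d2)
N(d1) = 0.54482279; N(d2) = 0.48628791
C = 1.1500 * 0.96464029 * 0.54482279 - 1.1800 * 0.93472772 * 0.48628791 = 0.0680

Answer: Price = 0.0680


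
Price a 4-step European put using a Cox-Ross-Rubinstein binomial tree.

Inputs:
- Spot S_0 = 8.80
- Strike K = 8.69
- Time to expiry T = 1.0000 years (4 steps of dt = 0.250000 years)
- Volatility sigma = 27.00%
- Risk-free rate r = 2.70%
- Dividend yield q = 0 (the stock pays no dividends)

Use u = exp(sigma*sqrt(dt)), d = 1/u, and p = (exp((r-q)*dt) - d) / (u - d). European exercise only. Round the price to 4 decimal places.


Answer: Price = V(0,0) = 0.7288

Derivation:
dt = T/N = 0.250000
u = exp(sigma*sqrt(dt)) = 1.144537; d = 1/u = 0.873716
p = (exp((r-q)*dt) - d) / (u - d) = 0.491310
Discount per step: exp(-r*dt) = 0.993273
Stock lattice S(k, i) with i counting down-moves:
  k=0: S(0,0) = 8.8000
  k=1: S(1,0) = 10.0719; S(1,1) = 7.6887
  k=2: S(2,0) = 11.5277; S(2,1) = 8.8000; S(2,2) = 6.7177
  k=3: S(3,0) = 13.1939; S(3,1) = 10.0719; S(3,2) = 7.6887; S(3,3) = 5.8694
  k=4: S(4,0) = 15.1009; S(4,1) = 11.5277; S(4,2) = 8.8000; S(4,3) = 6.7177; S(4,4) = 5.1282
Terminal payoffs V(N, i) = max(K - S_T, 0):
  V(4,0) = 0.000000; V(4,1) = 0.000000; V(4,2) = 0.000000; V(4,3) = 1.972260; V(4,4) = 3.561815
Backward induction: V(k, i) = exp(-r*dt) * [p * V(k+1, i) + (1-p) * V(k+1, i+1)].
  V(3,0) = exp(-r*dt) * [p*0.000000 + (1-p)*0.000000] = 0.000000
  V(3,1) = exp(-r*dt) * [p*0.000000 + (1-p)*0.000000] = 0.000000
  V(3,2) = exp(-r*dt) * [p*0.000000 + (1-p)*1.972260] = 0.996520
  V(3,3) = exp(-r*dt) * [p*1.972260 + (1-p)*3.561815] = 2.762144
  V(2,0) = exp(-r*dt) * [p*0.000000 + (1-p)*0.000000] = 0.000000
  V(2,1) = exp(-r*dt) * [p*0.000000 + (1-p)*0.996520] = 0.503510
  V(2,2) = exp(-r*dt) * [p*0.996520 + (1-p)*2.762144] = 1.881930
  V(1,0) = exp(-r*dt) * [p*0.000000 + (1-p)*0.503510] = 0.254408
  V(1,1) = exp(-r*dt) * [p*0.503510 + (1-p)*1.881930] = 1.196595
  V(0,0) = exp(-r*dt) * [p*0.254408 + (1-p)*1.196595] = 0.728753


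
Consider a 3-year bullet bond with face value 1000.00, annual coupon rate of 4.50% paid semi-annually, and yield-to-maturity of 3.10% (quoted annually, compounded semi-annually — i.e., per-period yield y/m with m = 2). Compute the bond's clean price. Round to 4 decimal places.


Answer: Price = 1039.8125

Derivation:
Coupon per period c = face * coupon_rate / m = 22.500000
Periods per year m = 2; per-period yield y/m = 0.015500
Number of cashflows N = 6
Cashflows (t years, CF_t, discount factor 1/(1+y/m)^(m*t), PV):
  t = 0.5000: CF_t = 22.500000, DF = 0.984737, PV = 22.156573
  t = 1.0000: CF_t = 22.500000, DF = 0.969706, PV = 21.818388
  t = 1.5000: CF_t = 22.500000, DF = 0.954905, PV = 21.485365
  t = 2.0000: CF_t = 22.500000, DF = 0.940330, PV = 21.157425
  t = 2.5000: CF_t = 22.500000, DF = 0.925977, PV = 20.834490
  t = 3.0000: CF_t = 1022.500000, DF = 0.911844, PV = 932.360251
Price P = sum_t PV_t = 1039.812493


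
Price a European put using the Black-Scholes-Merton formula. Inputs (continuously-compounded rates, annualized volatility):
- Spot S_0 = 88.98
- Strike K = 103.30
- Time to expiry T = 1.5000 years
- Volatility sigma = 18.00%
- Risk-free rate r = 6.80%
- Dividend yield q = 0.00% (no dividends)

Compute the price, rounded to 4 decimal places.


Answer: Price = 10.3322

Derivation:
d1 = (ln(S/K) + (r - q + 0.5*sigma^2) * T) / (sigma * sqrt(T)) = -0.10399332
d2 = d1 - sigma * sqrt(T) = -0.32444739
exp(-rT) = 0.90302955; exp(-qT) = 1.00000000
P = K * exp(-rT) * N(-d2) - S_0 * exp(-qT) * N(-d1)
N(-d1) = 0.54141267; N(-d2) = 0.62720033
P = 103.3000 * 0.90302955 * 0.62720033 - 88.9800 * 1.00000000 * 0.54141267 = 10.3322


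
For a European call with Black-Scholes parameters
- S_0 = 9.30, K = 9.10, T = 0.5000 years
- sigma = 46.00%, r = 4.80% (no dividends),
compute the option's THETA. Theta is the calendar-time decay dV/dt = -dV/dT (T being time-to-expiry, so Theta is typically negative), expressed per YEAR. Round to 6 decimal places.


d1 = 0.3032565367; d2 = -0.0220125826
phi(d1) = 0.3810133760; exp(-qT) = 1.0000000000; exp(-rT) = 0.9762857098
Theta = -S*exp(-qT)*phi(d1)*sigma/(2*sqrt(T)) - r*K*exp(-rT)*N(d2) + q*S*exp(-qT)*N(d1)
N(d1) = 0.6191528169; N(d2) = 0.4912189592; sqrt(T) = 0.7071067812
Term 1 = -9.3000 * 1.0000000000 * 0.3810133760 * 0.4600 / (2 * 0.7071067812) = -1.1525665330
Term 2 = -0.0480 * 9.1000 * 0.9762857098 * 0.4912189592 = -0.2094761979
Term 3 = 0 (no dividend yield, q = 0)
Theta = -1.1525665330 + (-0.2094761979) + (0.0000000000) = -1.362043

Answer: Theta = -1.362043


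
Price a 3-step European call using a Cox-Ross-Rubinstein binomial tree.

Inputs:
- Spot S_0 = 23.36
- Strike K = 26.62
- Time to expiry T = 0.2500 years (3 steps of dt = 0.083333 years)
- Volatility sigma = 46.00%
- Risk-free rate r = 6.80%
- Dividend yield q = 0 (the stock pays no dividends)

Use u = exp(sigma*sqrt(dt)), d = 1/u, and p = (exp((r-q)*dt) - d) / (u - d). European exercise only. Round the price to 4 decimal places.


Answer: Price = V(0,0) = 0.9554

Derivation:
dt = T/N = 0.083333
u = exp(sigma*sqrt(dt)) = 1.142011; d = 1/u = 0.875648
p = (exp((r-q)*dt) - d) / (u - d) = 0.488186
Discount per step: exp(-r*dt) = 0.994349
Stock lattice S(k, i) with i counting down-moves:
  k=0: S(0,0) = 23.3600
  k=1: S(1,0) = 26.6774; S(1,1) = 20.4551
  k=2: S(2,0) = 30.4658; S(2,1) = 23.3600; S(2,2) = 17.9115
  k=3: S(3,0) = 34.7923; S(3,1) = 26.6774; S(3,2) = 20.4551; S(3,3) = 15.6842
Terminal payoffs V(N, i) = max(S_T - K, 0):
  V(3,0) = 8.172326; V(3,1) = 0.057372; V(3,2) = 0.000000; V(3,3) = 0.000000
Backward induction: V(k, i) = exp(-r*dt) * [p * V(k+1, i) + (1-p) * V(k+1, i+1)].
  V(2,0) = exp(-r*dt) * [p*8.172326 + (1-p)*0.057372] = 3.996267
  V(2,1) = exp(-r*dt) * [p*0.057372 + (1-p)*0.000000] = 0.027850
  V(2,2) = exp(-r*dt) * [p*0.000000 + (1-p)*0.000000] = 0.000000
  V(1,0) = exp(-r*dt) * [p*3.996267 + (1-p)*0.027850] = 1.954070
  V(1,1) = exp(-r*dt) * [p*0.027850 + (1-p)*0.000000] = 0.013519
  V(0,0) = exp(-r*dt) * [p*1.954070 + (1-p)*0.013519] = 0.955439


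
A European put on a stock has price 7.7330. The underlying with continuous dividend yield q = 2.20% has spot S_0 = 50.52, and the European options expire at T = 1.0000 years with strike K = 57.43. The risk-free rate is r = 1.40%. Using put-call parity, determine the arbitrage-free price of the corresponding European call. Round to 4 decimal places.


Answer: Call price = 0.5221

Derivation:
Put-call parity: C - P = S_0 * exp(-qT) - K * exp(-rT).
S_0 * exp(-qT) = 50.5200 * 0.97824024 = 49.42069667
K * exp(-rT) = 57.4300 * 0.98609754 = 56.63158197
C = P + S*exp(-qT) - K*exp(-rT)
C = 7.7330 + 49.42069667 - 56.63158197 = 0.5221


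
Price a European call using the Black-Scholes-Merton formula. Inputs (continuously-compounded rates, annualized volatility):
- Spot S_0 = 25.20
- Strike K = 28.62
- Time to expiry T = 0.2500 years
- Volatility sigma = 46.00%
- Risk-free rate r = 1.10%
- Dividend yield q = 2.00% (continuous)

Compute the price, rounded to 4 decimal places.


Answer: Price = 1.0977

Derivation:
d1 = (ln(S/K) + (r - q + 0.5*sigma^2) * T) / (sigma * sqrt(T)) = -0.44809469
d2 = d1 - sigma * sqrt(T) = -0.67809469
exp(-rT) = 0.99725378; exp(-qT) = 0.99501248
C = S_0 * exp(-qT) * N(d1) - K * exp(-rT) * N(d2)
N(d1) = 0.32704243; N(d2) = 0.24885583
C = 25.2000 * 0.99501248 * 0.32704243 - 28.6200 * 0.99725378 * 0.24885583 = 1.0977


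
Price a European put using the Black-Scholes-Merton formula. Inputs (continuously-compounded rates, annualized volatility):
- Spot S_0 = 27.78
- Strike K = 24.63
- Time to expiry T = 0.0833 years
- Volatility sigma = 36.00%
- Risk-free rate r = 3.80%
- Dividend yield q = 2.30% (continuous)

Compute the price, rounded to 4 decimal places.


Answer: Price = 0.1614

Derivation:
d1 = (ln(S/K) + (r - q + 0.5*sigma^2) * T) / (sigma * sqrt(T)) = 1.22228778
d2 = d1 - sigma * sqrt(T) = 1.11838552
exp(-rT) = 0.99683960; exp(-qT) = 0.99808593
P = K * exp(-rT) * N(-d2) - S_0 * exp(-qT) * N(-d1)
N(-d1) = 0.11079941; N(-d2) = 0.13170119
P = 24.6300 * 0.99683960 * 0.13170119 - 27.7800 * 0.99808593 * 0.11079941 = 0.1614


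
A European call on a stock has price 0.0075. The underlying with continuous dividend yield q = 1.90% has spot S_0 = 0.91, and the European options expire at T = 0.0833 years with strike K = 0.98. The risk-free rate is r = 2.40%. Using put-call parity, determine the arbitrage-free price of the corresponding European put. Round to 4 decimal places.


Answer: Put price = 0.0770

Derivation:
Put-call parity: C - P = S_0 * exp(-qT) - K * exp(-rT).
S_0 * exp(-qT) = 0.9100 * 0.99841855 = 0.90856088
K * exp(-rT) = 0.9800 * 0.99800280 = 0.97804274
P = C - S*exp(-qT) + K*exp(-rT)
P = 0.0075 - 0.90856088 + 0.97804274 = 0.0770


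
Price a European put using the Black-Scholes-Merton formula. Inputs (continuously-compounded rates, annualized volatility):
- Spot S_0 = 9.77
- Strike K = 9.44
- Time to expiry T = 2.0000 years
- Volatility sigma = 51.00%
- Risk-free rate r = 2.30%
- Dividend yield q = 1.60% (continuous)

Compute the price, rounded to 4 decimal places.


Answer: Price = 2.3841

Derivation:
d1 = (ln(S/K) + (r - q + 0.5*sigma^2) * T) / (sigma * sqrt(T)) = 0.42767549
d2 = d1 - sigma * sqrt(T) = -0.29357342
exp(-rT) = 0.95504196; exp(-qT) = 0.96850658
P = K * exp(-rT) * N(-d2) - S_0 * exp(-qT) * N(-d1)
N(-d1) = 0.33444370; N(-d2) = 0.61545806
P = 9.4400 * 0.95504196 * 0.61545806 - 9.7700 * 0.96850658 * 0.33444370 = 2.3841


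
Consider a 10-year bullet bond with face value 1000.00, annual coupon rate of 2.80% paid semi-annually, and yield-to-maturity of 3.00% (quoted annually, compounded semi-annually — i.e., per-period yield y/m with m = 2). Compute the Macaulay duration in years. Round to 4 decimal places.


Coupon per period c = face * coupon_rate / m = 14.000000
Periods per year m = 2; per-period yield y/m = 0.015000
Number of cashflows N = 20
Cashflows (t years, CF_t, discount factor 1/(1+y/m)^(m*t), PV):
  t = 0.5000: CF_t = 14.000000, DF = 0.985222, PV = 13.793103
  t = 1.0000: CF_t = 14.000000, DF = 0.970662, PV = 13.589264
  t = 1.5000: CF_t = 14.000000, DF = 0.956317, PV = 13.388438
  t = 2.0000: CF_t = 14.000000, DF = 0.942184, PV = 13.190579
  t = 2.5000: CF_t = 14.000000, DF = 0.928260, PV = 12.995645
  t = 3.0000: CF_t = 14.000000, DF = 0.914542, PV = 12.803591
  t = 3.5000: CF_t = 14.000000, DF = 0.901027, PV = 12.614375
  t = 4.0000: CF_t = 14.000000, DF = 0.887711, PV = 12.427956
  t = 4.5000: CF_t = 14.000000, DF = 0.874592, PV = 12.244291
  t = 5.0000: CF_t = 14.000000, DF = 0.861667, PV = 12.063341
  t = 5.5000: CF_t = 14.000000, DF = 0.848933, PV = 11.885065
  t = 6.0000: CF_t = 14.000000, DF = 0.836387, PV = 11.709424
  t = 6.5000: CF_t = 14.000000, DF = 0.824027, PV = 11.536378
  t = 7.0000: CF_t = 14.000000, DF = 0.811849, PV = 11.365890
  t = 7.5000: CF_t = 14.000000, DF = 0.799852, PV = 11.197921
  t = 8.0000: CF_t = 14.000000, DF = 0.788031, PV = 11.032435
  t = 8.5000: CF_t = 14.000000, DF = 0.776385, PV = 10.869394
  t = 9.0000: CF_t = 14.000000, DF = 0.764912, PV = 10.708762
  t = 9.5000: CF_t = 14.000000, DF = 0.753607, PV = 10.550505
  t = 10.0000: CF_t = 1014.000000, DF = 0.742470, PV = 752.865004
Price P = sum_t PV_t = 982.831361
Macaulay numerator sum_t t * PV_t:
  t * PV_t at t = 0.5000: 6.896552
  t * PV_t at t = 1.0000: 13.589264
  t * PV_t at t = 1.5000: 20.082657
  t * PV_t at t = 2.0000: 26.381158
  t * PV_t at t = 2.5000: 32.489111
  t * PV_t at t = 3.0000: 38.410772
  t * PV_t at t = 3.5000: 44.150313
  t * PV_t at t = 4.0000: 49.711823
  t * PV_t at t = 4.5000: 55.099311
  t * PV_t at t = 5.0000: 60.316706
  t * PV_t at t = 5.5000: 65.367859
  t * PV_t at t = 6.0000: 70.256543
  t * PV_t at t = 6.5000: 74.986459
  t * PV_t at t = 7.0000: 79.561229
  t * PV_t at t = 7.5000: 83.984408
  t * PV_t at t = 8.0000: 88.259476
  t * PV_t at t = 8.5000: 92.389846
  t * PV_t at t = 9.0000: 96.378860
  t * PV_t at t = 9.5000: 100.229794
  t * PV_t at t = 10.0000: 7528.650041
Macaulay duration D = (sum_t t * PV_t) / P = 8627.192183 / 982.831361 = 8.777897

Answer: Macaulay duration = 8.7779 years


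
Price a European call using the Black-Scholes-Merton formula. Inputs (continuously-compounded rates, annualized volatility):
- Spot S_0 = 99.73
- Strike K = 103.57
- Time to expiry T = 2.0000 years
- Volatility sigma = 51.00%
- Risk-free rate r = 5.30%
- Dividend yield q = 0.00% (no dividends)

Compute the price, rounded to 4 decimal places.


Answer: Price = 30.5644

Derivation:
d1 = (ln(S/K) + (r - q + 0.5*sigma^2) * T) / (sigma * sqrt(T)) = 0.45520876
d2 = d1 - sigma * sqrt(T) = -0.26604016
exp(-rT) = 0.89942465; exp(-qT) = 1.00000000
C = S_0 * exp(-qT) * N(d1) - K * exp(-rT) * N(d2)
N(d1) = 0.67552047; N(d2) = 0.39510414
C = 99.7300 * 1.00000000 * 0.67552047 - 103.5700 * 0.89942465 * 0.39510414 = 30.5644


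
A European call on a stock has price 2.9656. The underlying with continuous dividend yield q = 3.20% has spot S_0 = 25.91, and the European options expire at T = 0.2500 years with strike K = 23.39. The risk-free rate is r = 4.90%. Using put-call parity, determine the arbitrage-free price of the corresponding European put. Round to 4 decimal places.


Put-call parity: C - P = S_0 * exp(-qT) - K * exp(-rT).
S_0 * exp(-qT) = 25.9100 * 0.99203191 = 25.70354691
K * exp(-rT) = 23.3900 * 0.98782473 = 23.10522034
P = C - S*exp(-qT) + K*exp(-rT)
P = 2.9656 - 25.70354691 + 23.10522034 = 0.3673

Answer: Put price = 0.3673


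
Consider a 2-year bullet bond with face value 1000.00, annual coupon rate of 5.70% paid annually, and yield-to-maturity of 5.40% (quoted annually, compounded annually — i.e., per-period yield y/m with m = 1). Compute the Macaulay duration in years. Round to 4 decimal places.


Coupon per period c = face * coupon_rate / m = 57.000000
Periods per year m = 1; per-period yield y/m = 0.054000
Number of cashflows N = 2
Cashflows (t years, CF_t, discount factor 1/(1+y/m)^(m*t), PV):
  t = 1.0000: CF_t = 57.000000, DF = 0.948767, PV = 54.079696
  t = 2.0000: CF_t = 1057.000000, DF = 0.900158, PV = 951.467078
Price P = sum_t PV_t = 1005.546774
Macaulay numerator sum_t t * PV_t:
  t * PV_t at t = 1.0000: 54.079696
  t * PV_t at t = 2.0000: 1902.934155
Macaulay duration D = (sum_t t * PV_t) / P = 1957.013852 / 1005.546774 = 1.946219

Answer: Macaulay duration = 1.9462 years


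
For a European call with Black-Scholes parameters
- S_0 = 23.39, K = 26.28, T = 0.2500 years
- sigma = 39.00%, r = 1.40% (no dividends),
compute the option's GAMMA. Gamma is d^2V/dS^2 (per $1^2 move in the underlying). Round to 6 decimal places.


d1 = -0.4819851950; d2 = -0.6769851950
phi(d1) = 0.3551932053; exp(-qT) = 1.0000000000; exp(-rT) = 0.9965061179
Gamma = exp(-qT) * phi(d1) / (S * sigma * sqrt(T)) = 1.0000000000 * 0.3551932053 / (23.3900 * 0.3900 * 0.5000000000) = 0.077875

Answer: Gamma = 0.077875


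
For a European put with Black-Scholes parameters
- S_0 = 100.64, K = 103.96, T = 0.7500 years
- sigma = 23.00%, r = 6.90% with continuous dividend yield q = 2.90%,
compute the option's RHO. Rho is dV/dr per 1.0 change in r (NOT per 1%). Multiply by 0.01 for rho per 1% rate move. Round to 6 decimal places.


d1 = 0.0872606352; d2 = -0.1119252076
phi(d1) = 0.3974263113; exp(-qT) = 0.9784848257; exp(-rT) = 0.9495662287
N(-d2) = 0.5445586453
Rho = -K*T*exp(-rT)*N(-d2) = -103.9600 * 0.7500 * 0.9495662287 * 0.5445586453 = -40.317858

Answer: Rho = -40.317858


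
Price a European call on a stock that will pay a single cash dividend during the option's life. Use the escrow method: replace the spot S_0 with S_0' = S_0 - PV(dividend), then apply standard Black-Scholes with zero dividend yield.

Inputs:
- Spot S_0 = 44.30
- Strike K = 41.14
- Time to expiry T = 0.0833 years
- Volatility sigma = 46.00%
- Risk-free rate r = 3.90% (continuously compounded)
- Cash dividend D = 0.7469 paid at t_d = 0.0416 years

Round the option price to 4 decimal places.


PV(D) = D * exp(-r * t_d) = 0.7469 * 0.99837892 = 0.74568921
S_0' = S_0 - PV(D) = 44.3000 - 0.74568921 = 43.55431079
d1 = (ln(S_0'/K) + (r + sigma^2/2)*T) / (sigma*sqrt(T)) = 0.52039437
d2 = d1 - sigma*sqrt(T) = 0.38763037
exp(-rT) = 0.99675657
N(d1) = 0.69860563; N(d2) = 0.65085520
C = S_0' * N(d1) - K * exp(-rT) * N(d2) = 43.55431079 * 0.69860563 - 41.1400 * 0.99675657 * 0.65085520 = 3.7380

Answer: Price = 3.7380
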